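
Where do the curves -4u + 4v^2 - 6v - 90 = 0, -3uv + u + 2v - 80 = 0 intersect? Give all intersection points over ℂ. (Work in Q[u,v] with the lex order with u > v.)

Compute a lex Gröbner basis by Buchberger's algorithm.
f_1 = -4u + 4v^2 - 6v - 90, LT = u.
f_2 = -3uv + u + 2v - 80, LT = uv.

S(f_1,f_2): lcm = uv. S = 1/3u - v^3 + 3/2v^2 + 139/6v - 80/3.
  leading term u: subtract (-1/12)·f_1 from 1/3u - v^3 + 3/2v^2 + 139/6v - 80/3 → -v^3 + 11/6v^2 + 68/3v - 205/6
  leading term v^3: no divisor's leading term divides it; move -v^3 to the remainder.
  leading term v^2: no divisor's leading term divides it; move 11/6v^2 to the remainder.
  leading term v: no divisor's leading term divides it; move 68/3v to the remainder.
  leading term 1: no divisor's leading term divides it; move -205/6 to the remainder.
  remainder -v^3 + 11/6v^2 + 68/3v - 205/6 ≠ 0; add h_3 = -v^3 + 11/6v^2 + 68/3v - 205/6 to the basis.

The other S-polynomials (S(f_1,h_3), S(f_2,h_3)) all reduce to 0 modulo the current basis, so we have a Gröbner basis.
Inter-reduce: drop elements whose leading term is divisible by another's, tail-reduce, and make monic.
Reduced Gröbner basis: {u - v^2 + 3/2v + 45/2, v^3 - 11/6v^2 - 68/3v + 205/6}.

The lex basis is triangular: the last element involves only v. Solving v^3 - 11/6v^2 - 68/3v + 205/6 = 0 gives v ∈ {5, -19/12 + sqrt(1345)/12, -sqrt(1345)/12 - 19/12}; substituting each value into the earlier elements determines the remaining variables.
  v = 5: the earlier basis element becomes u + 5 = 0, giving u = -5 — point (-5, 5).
  v = -19/12 + sqrt(1345)/12: the earlier basis element becomes u + 149/18 + 7*sqrt(1345)/18 = 0, giving u = -7*sqrt(1345)/18 - 149/18 — point (-7*sqrt(1345)/18 - 149/18, -19/12 + sqrt(1345)/12).
  v = -sqrt(1345)/12 - 19/12: the earlier basis element becomes u - 7*sqrt(1345)/18 + 149/18 = 0, giving u = -149/18 + 7*sqrt(1345)/18 — point (-149/18 + 7*sqrt(1345)/18, -sqrt(1345)/12 - 19/12).
Check: every point annihilates each of the original generators.
Zero-dimensionality of the ideal guarantees finitely many solutions over ℂ.

{(-5, 5), (-7*sqrt(1345)/18 - 149/18, -19/12 + sqrt(1345)/12), (-149/18 + 7*sqrt(1345)/18, -sqrt(1345)/12 - 19/12)}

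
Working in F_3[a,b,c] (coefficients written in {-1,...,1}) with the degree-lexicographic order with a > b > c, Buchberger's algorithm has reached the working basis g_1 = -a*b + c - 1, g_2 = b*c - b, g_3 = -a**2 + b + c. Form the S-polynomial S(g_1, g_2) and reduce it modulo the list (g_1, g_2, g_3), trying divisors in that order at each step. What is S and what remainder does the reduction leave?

lcm(LM(g_1), LM(g_2)) = a*b*c.
S = (lcm/LT(g_1))·g_1 − (lcm/LT(g_2))·g_2 = a*b - c**2 + c.
Reduce S modulo (g_1, g_2, g_3) in that order:
  leading term a*b: subtract (-1)·g_1 from a*b - c**2 + c → -c**2 - c - 1
  leading term c**2: no divisor's leading term divides it; move -c**2 to the remainder.
  leading term c: no divisor's leading term divides it; move -c to the remainder.
  leading term 1: no divisor's leading term divides it; move -1 to the remainder.
The remainder -c**2 - c - 1 is nonzero, so it would be added as the next basis element.

S(g_1, g_2) = a*b - c**2 + c; remainder on division = -c**2 - c - 1.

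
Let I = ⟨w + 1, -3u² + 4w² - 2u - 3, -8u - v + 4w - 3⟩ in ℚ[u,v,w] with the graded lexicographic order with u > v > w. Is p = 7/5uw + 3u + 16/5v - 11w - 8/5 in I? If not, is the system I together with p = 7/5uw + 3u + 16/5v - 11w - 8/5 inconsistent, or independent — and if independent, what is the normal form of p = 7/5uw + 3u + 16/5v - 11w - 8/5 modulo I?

Adjoining 7/5uw + 3u + 16/5v - 11w - 8/5 makes the ideal the whole ring: the system is inconsistent.

First compute the reduced Gröbner basis of I by Buchberger's algorithm.
f_1 = w + 1, LT = w.
f_2 = -3u² + 4w² - 2u - 3, LT = u².
f_3 = -8u - v + 4w - 3, LT = u.

S(f_2,f_3): lcm = u². S = -⅛uv + ½uw - 4/3w² + 7/24u + 1.
  leading term uv: subtract (1/64v)·f_3 from -⅛uv + ½uw - 4/3w² + 7/24u + 1 → ½uw + 1/64v² - 1/16vw - 4/3w² + 7/24u + 3/64v + 1
  leading term uw: subtract (½u)·f_1 from ½uw + 1/64v² - 1/16vw - 4/3w² + 7/24u + 3/64v + 1 → 1/64v² - 1/16vw - 4/3w² - 5/24u + 3/64v + 1
  leading term v²: no divisor's leading term divides it; move 1/64v² to the remainder.
  leading term vw: subtract (-1/16v)·f_1 from -1/16vw - 4/3w² - 5/24u + 3/64v + 1 → -4/3w² - 5/24u + 7/64v + 1
  leading term w²: subtract (-4/3w)·f_1 from -4/3w² - 5/24u + 7/64v + 1 → -5/24u + 7/64v + 4/3w + 1
  leading term u: subtract (5/192)·f_3 from -5/24u + 7/64v + 4/3w + 1 → 13/96v + 59/48w + 69/64
  leading term v: no divisor's leading term divides it; move 13/96v to the remainder.
  leading term w: subtract (59/48)·f_1 from 59/48w + 69/64 → -29/192
  leading term 1: no divisor's leading term divides it; move -29/192 to the remainder.
  remainder 1/64v² + 13/96v - 29/192 ≠ 0; add h_4 = 1/64v² + 13/96v - 29/192 to the basis.

The other S-polynomials (S(f_1,f_2), S(f_1,f_3), S(f_1,h_4), S(f_2,h_4), S(f_3,h_4)) all reduce to 0 modulo the current basis, so we have a Gröbner basis.
Inter-reduce: drop elements whose leading term is divisible by another's, tail-reduce, and make monic.
Reduced Gröbner basis: {v² + 26/3v - 29/3, u + ⅛v + ⅞, w + 1}.
Label its elements g_1 = v² + 26/3v - 29/3, g_2 = u + ⅛v + ⅞, g_3 = w + 1.

Reduce p = 7/5uw + 3u + 16/5v - 11w - 8/5 modulo G:
  leading term uw: subtract (7/5w)·g_2 from 7/5uw + 3u + 16/5v - 11w - 8/5 → -7/40vw + 3u + 16/5v - 489/40w - 8/5
  leading term vw: subtract (-7/40v)·g_3 from -7/40vw + 3u + 16/5v - 489/40w - 8/5 → 3u + 27/8v - 489/40w - 8/5
  leading term u: subtract (3)·g_2 from 3u + 27/8v - 489/40w - 8/5 → 3v - 489/40w - 169/40
  leading term v: no divisor's leading term divides it; move 3v to the remainder.
  leading term w: subtract (-489/40)·g_3 from -489/40w - 169/40 → 8
  leading term 1: no divisor's leading term divides it; move 8 to the remainder.
  normal form = 3v + 8.
The normal form is nonzero, so p ∉ I. Since p minus its normal form lies in I, I + (p) = I + (r) where r = 3v + 8; decide whether this ideal is the whole ring.
Run Buchberger on G together with r (pairs among the g_i already reduce to 0 since G is a Gröbner basis):
g_1 = v² + 26/3v - 29/3, LT = v².
g_2 = u + ⅛v + ⅞, LT = u.
g_3 = w + 1, LT = w.
r = 3v + 8, LT = v.

S(g_1,r): lcm = v². S = 6v - 29/3.
  leading term v: subtract (2)·r from 6v - 29/3 → -77/3
  leading term 1: no divisor's leading term divides it; move -77/3 to the remainder.
  remainder -77/3 ≠ 0; add m_5 = -77/3 to the basis.

The other S-polynomials (S(g_1,g_2), S(g_1,g_3), S(g_2,g_3), S(g_2,r), S(g_3,r), S(g_1,m_5), S(g_2,m_5), S(g_3,m_5), S(r,m_5)) all reduce to 0 modulo the current basis, so we have a Gröbner basis.
Inter-reduce: drop elements whose leading term is divisible by another's, tail-reduce, and make monic.
Reduced Gröbner basis: {1}.
The reduced Gröbner basis of I + (p) is {1}: the ideal is the whole ring, so the enlarged system has no common solution — adjoining p is inconsistent.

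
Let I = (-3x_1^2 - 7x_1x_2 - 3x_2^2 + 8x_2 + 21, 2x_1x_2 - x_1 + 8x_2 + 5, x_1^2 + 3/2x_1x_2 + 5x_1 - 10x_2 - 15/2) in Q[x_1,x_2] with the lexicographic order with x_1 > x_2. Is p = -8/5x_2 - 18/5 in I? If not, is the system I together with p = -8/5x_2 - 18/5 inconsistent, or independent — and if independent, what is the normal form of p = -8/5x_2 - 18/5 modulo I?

First compute the reduced Gröbner basis of I by Buchberger's algorithm.
f_1 = -3x_1^2 - 7x_1x_2 - 3x_2^2 + 8x_2 + 21, LT = x_1^2.
f_2 = 2x_1x_2 - x_1 + 8x_2 + 5, LT = x_1x_2.
f_3 = x_1^2 + 3/2x_1x_2 + 5x_1 - 10x_2 - 15/2, LT = x_1^2.

S(f_1,f_2): lcm = x_1^2x_2. S = 1/2x_1^2 + 7/3x_1x_2^2 - 4x_1x_2 - 5/2x_1 + x_2^3 - 8/3x_2^2 - 7x_2.
  reduce S modulo (f_1, f_2, f_3):
  remainder -9/2x_1 + x_2^3 - 25/2x_2^2 + 9/2x_2 + 27/2 ≠ 0; add h_4 = -9/2x_1 + x_2^3 - 25/2x_2^2 + 9/2x_2 + 27/2 to the basis.

S(f_1,f_3): lcm = x_1^2. S = 5/6x_1x_2 - 5x_1 + x_2^2 + 22/3x_2 + 1/2.
  reduce S modulo (f_1, f_2, f_3, h_4):
  remainder -55/54x_2^3 + 1483/108x_2^2 - 7/12x_2 - 46/3 ≠ 0; add h_5 = -55/54x_2^3 + 1483/108x_2^2 - 7/12x_2 - 46/3 to the basis.

S(f_2,f_3): lcm = x_1^2x_2. S = -1/2x_1^2 - 3/2x_1x_2^2 - x_1x_2 + 5/2x_1 + 10x_2^2 + 15/2x_2.
  reduce S modulo (f_1, f_2, f_3, h_4, h_5):
  remainder 934/55x_2^2 + 3119/220x_2 - 617/220 ≠ 0; add h_6 = 934/55x_2^2 + 3119/220x_2 - 617/220 to the basis.

S(f_2,h_5): lcm = x_1x_2^3. S = 714/55x_1x_2^2 - 63/110x_1x_2 - 828/55x_1 + 4x_2^3 + 5/2x_2^2.
  reduce S modulo (f_1, f_2, f_3, h_4, h_5, h_6):
  remainder -2634921/37360x_2 - 2634921/37360 ≠ 0; add h_7 = -2634921/37360x_2 - 2634921/37360 to the basis.

The other S-polynomials (S(f_1,h_4), S(f_2,h_4), S(f_3,h_4), S(f_1,h_5), S(f_3,h_5), S(h_4,h_5), S(f_1,h_6), S(f_2,h_6), S(f_3,h_6), S(h_4,h_6), S(h_5,h_6), S(f_1,h_7), S(f_2,h_7), S(f_3,h_7), S(h_4,h_7), S(h_5,h_7), S(h_6,h_7)) all reduce to 0 modulo the current basis, so we have a Gröbner basis.
Inter-reduce: drop elements whose leading term is divisible by another's, tail-reduce, and make monic.
Reduced Gröbner basis: {x_1 + 1, x_2 + 1}.
Label its elements g_1 = x_1 + 1, g_2 = x_2 + 1.

Reduce p = -8/5x_2 - 18/5 modulo G:
  leading term x_2: subtract (-8/5)·g_2 from -8/5x_2 - 18/5 → -2
  leading term 1: no divisor's leading term divides it; move -2 to the remainder.
  normal form = -2.
The normal form is nonzero, so p ∉ I. Since p minus its normal form lies in I, I + (p) = I + (r) where r = -2; decide whether this ideal is the whole ring.
Here r = -2 is a nonzero constant, hence a unit: 1 ∈ I + (p), the Gröbner basis of I + (p) is {1}, and the enlarged system has no common solution — adjoining p is inconsistent.

Ideal membership is decidable via reduction modulo a Gröbner basis.

Adjoining -8/5x_2 - 18/5 makes the ideal the whole ring: the system is inconsistent.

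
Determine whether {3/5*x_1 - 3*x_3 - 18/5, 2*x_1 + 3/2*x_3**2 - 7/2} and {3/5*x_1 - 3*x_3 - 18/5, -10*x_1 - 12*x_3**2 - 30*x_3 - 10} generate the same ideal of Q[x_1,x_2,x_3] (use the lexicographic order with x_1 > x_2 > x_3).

For a fixed monomial order, each ideal has a unique reduced Gröbner basis; comparing bases decides equality.
Buchberger on the first generating set:
f_1 = 3/5*x_1 - 3*x_3 - 18/5, LT = x_1.
f_2 = 2*x_1 + 3/2*x_3**2 - 7/2, LT = x_1.

S(f_1,f_2): lcm = x_1. S = -3/4*x_3**2 - 5*x_3 - 17/4.
  reduce S modulo (f_1, f_2):
  remainder -3/4*x_3**2 - 5*x_3 - 17/4 ≠ 0; add g_3 = -3/4*x_3**2 - 5*x_3 - 17/4 to the basis.

The other S-polynomials (S(f_1,g_3), S(f_2,g_3)) all reduce to 0 modulo the current basis, so we have a Gröbner basis.
Inter-reduce: drop elements whose leading term is divisible by another's, tail-reduce, and make monic.
Reduced Gröbner basis: {x_1 - 5*x_3 - 6, x_3**2 + 20/3*x_3 + 17/3}.

Buchberger on the second generating set:
h_1 = 3/5*x_1 - 3*x_3 - 18/5, LT = x_1.
h_2 = -10*x_1 - 12*x_3**2 - 30*x_3 - 10, LT = x_1.

S(h_1,h_2): lcm = x_1. S = -6/5*x_3**2 - 8*x_3 - 7.
  reduce S modulo (h_1, h_2):
  remainder -6/5*x_3**2 - 8*x_3 - 7 ≠ 0; add k_3 = -6/5*x_3**2 - 8*x_3 - 7 to the basis.

The other S-polynomials (S(h_1,k_3), S(h_2,k_3)) all reduce to 0 modulo the current basis, so we have a Gröbner basis.
Inter-reduce: drop elements whose leading term is divisible by another's, tail-reduce, and make monic.
Reduced Gröbner basis: {x_1 - 5*x_3 - 6, x_3**2 + 20/3*x_3 + 35/6}.

Since the reduced bases disagree, the two ideals are not the same.

No, the ideals differ.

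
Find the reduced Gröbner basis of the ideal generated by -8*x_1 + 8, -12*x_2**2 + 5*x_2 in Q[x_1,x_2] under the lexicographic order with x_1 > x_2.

G = {x_1 - 1, x_2**2 - 5/12*x_2}

The reduced Gröbner basis is the canonical form of the ideal for this ordering.

f_1 = -8*x_1 + 8, LT = x_1.
f_2 = -12*x_2**2 + 5*x_2, LT = x_2**2.

The S-polynomials (S(f_1,f_2)) all reduce to 0 modulo the current basis, so we have a Gröbner basis.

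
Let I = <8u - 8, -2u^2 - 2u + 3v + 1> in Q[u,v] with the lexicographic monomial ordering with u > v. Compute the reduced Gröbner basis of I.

G = {u - 1, v - 1}

f_1 = 8u - 8, LT = u.
f_2 = -2u^2 - 2u + 3v + 1, LT = u^2.

S(f_1,f_2): lcm = u^2. S = -2u + 3/2v + 1/2.
  leading term u: subtract (-1/4)·f_1 from -2u + 3/2v + 1/2 → 3/2v - 3/2
  leading term v: no divisor's leading term divides it; move 3/2v to the remainder.
  leading term 1: no divisor's leading term divides it; move -3/2 to the remainder.
  remainder 3/2v - 3/2 ≠ 0; add g_3 = 3/2v - 3/2 to the basis.

The other S-polynomials (S(f_1,g_3), S(f_2,g_3)) all reduce to 0 modulo the current basis, so we have a Gröbner basis.
Inter-reduce: drop elements whose leading term is divisible by another's, tail-reduce, and make monic.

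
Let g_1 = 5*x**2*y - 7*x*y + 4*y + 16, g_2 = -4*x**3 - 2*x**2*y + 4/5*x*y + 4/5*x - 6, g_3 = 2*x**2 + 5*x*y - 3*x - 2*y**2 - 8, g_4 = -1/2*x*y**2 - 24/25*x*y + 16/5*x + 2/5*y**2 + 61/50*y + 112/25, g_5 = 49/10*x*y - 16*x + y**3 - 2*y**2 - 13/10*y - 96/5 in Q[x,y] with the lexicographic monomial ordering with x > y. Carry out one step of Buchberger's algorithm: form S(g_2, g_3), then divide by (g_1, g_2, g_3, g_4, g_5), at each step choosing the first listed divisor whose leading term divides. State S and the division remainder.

S(g_2, g_3) = -2*x**2*y + 3/2*x**2 + x*y**2 - 1/5*x*y + 19/5*x + 3/2; remainder on division = -15543/980*x + 867/490*y**3 - 607/490*y**2 + 341/196*y - 1089/98.

lcm(LM(g_2), LM(g_3)) = x**3.
S = (lcm/LT(g_2))·g_2 − (lcm/LT(g_3))·g_3 = -2*x**2*y + 3/2*x**2 + x*y**2 - 1/5*x*y + 19/5*x + 3/2.
Reduce S modulo (g_1, g_2, g_3, g_4, g_5) in that order:
  leading term x**2*y: subtract (-2/5)·g_1 from -2*x**2*y + 3/2*x**2 + x*y**2 - 1/5*x*y + 19/5*x + 3/2 → 3/2*x**2 + x*y**2 - 3*x*y + 19/5*x + 8/5*y + 79/10
  leading term x**2: subtract (3/4)·g_3 from 3/2*x**2 + x*y**2 - 3*x*y + 19/5*x + 8/5*y + 79/10 → x*y**2 - 27/4*x*y + 121/20*x + 3/2*y**2 + 8/5*y + 139/10
  leading term x*y**2: subtract (-2)·g_4 from x*y**2 - 27/4*x*y + 121/20*x + 3/2*y**2 + 8/5*y + 139/10 → -867/100*x*y + 249/20*x + 23/10*y**2 + 101/25*y + 1143/50
  leading term x*y: subtract (-867/490)·g_5 from -867/100*x*y + 249/20*x + 23/10*y**2 + 101/25*y + 1143/50 → -15543/980*x + 867/490*y**3 - 607/490*y**2 + 341/196*y - 1089/98
  leading term x: no divisor's leading term divides it; move -15543/980*x to the remainder.
  leading term y**3: no divisor's leading term divides it; move 867/490*y**3 to the remainder.
  leading term y**2: no divisor's leading term divides it; move -607/490*y**2 to the remainder.
  leading term y: no divisor's leading term divides it; move 341/196*y to the remainder.
  leading term 1: no divisor's leading term divides it; move -1089/98 to the remainder.
The remainder -15543/980*x + 867/490*y**3 - 607/490*y**2 + 341/196*y - 1089/98 is nonzero, so it would be added as the next basis element.
An S-polynomial is built so that the two leading terms cancel; whether anything survives reduction is exactly the Gröbner-basis criterion.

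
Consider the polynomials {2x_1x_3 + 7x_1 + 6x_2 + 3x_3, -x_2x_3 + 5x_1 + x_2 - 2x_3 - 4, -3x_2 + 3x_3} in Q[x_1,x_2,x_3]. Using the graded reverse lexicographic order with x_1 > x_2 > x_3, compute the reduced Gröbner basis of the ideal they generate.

G = {x_1^2 + 39/20x_1 - 63/20x_3 - 18/5, x_1x_3 + 7/2x_1 + 9/2x_3, x_3^2 - 5x_1 + x_3 + 4, x_2 - x_3}

The reduced Gröbner basis is the canonical form of the ideal for this ordering.

f_1 = 2x_1x_3 + 7x_1 + 6x_2 + 3x_3, LT = x_1x_3.
f_2 = -x_2x_3 + 5x_1 + x_2 - 2x_3 - 4, LT = x_2x_3.
f_3 = -3x_2 + 3x_3, LT = x_2.

S(f_1,f_2): lcm = x_1x_2x_3. S = 5x_1^2 + 9/2x_1x_2 + 3x_2^2 - 2x_1x_3 + 3/2x_2x_3 - 4x_1.
  reduce S modulo (f_1, f_2, f_3):
  remainder 5x_1^2 + 39/4x_1 - 63/4x_3 - 18 ≠ 0; add g_4 = 5x_1^2 + 39/4x_1 - 63/4x_3 - 18 to the basis.

S(f_2,f_3): lcm = x_2x_3. S = x_3^2 - 5x_1 - x_2 + 2x_3 + 4.
  reduce S modulo (f_1, f_2, f_3, g_4):
  remainder x_3^2 - 5x_1 + x_3 + 4 ≠ 0; add g_5 = x_3^2 - 5x_1 + x_3 + 4 to the basis.

The other S-polynomials (S(f_1,f_3), S(f_1,g_4), S(f_2,g_4), S(f_3,g_4), S(f_1,g_5), S(f_2,g_5), S(f_3,g_5), S(g_4,g_5)) all reduce to 0 modulo the current basis, so we have a Gröbner basis.
Inter-reduce: drop elements whose leading term is divisible by another's, tail-reduce, and make monic.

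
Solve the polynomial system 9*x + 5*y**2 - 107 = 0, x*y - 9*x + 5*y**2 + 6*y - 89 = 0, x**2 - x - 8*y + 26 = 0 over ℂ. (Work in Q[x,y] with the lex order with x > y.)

{(3, 4)}

Compute a lex Gröbner basis by Buchberger's algorithm.
f_1 = 9*x + 5*y**2 - 107, LT = x.
f_2 = x*y - 9*x + 5*y**2 + 6*y - 89, LT = x*y.
f_3 = x**2 - x - 8*y + 26, LT = x**2.

S(f_1,f_2): lcm = x*y. S = 9*x + 5/9*y**3 - 5*y**2 - 161/9*y + 89.
  reduce S modulo (f_1, f_2, f_3):
  remainder 5/9*y**3 - 10*y**2 - 161/9*y + 196 ≠ 0; add h_4 = 5/9*y**3 - 10*y**2 - 161/9*y + 196 to the basis.

S(f_1,f_3): lcm = x**2. S = 5/9*x*y**2 - 98/9*x + 8*y - 26.
  reduce S modulo (f_1, f_2, f_3, h_4):
  remainder -7880/81*y**2 - 62*y + 146168/81 ≠ 0; add h_5 = -7880/81*y**2 - 62*y + 146168/81 to the basis.

S(f_2,f_3): lcm = x**2*y. S = -9*x**2 + 5*x*y**2 + 7*x*y - 89*x + 8*y**2 - 26*y.
  reduce S modulo (f_1, f_2, f_3, h_4, h_5):
  remainder -339799/1970*y + 679598/985 ≠ 0; add h_6 = -339799/1970*y + 679598/985 to the basis.

The other S-polynomials (S(f_1,h_4), S(f_2,h_4), S(f_3,h_4), S(f_1,h_5), S(f_2,h_5), S(f_3,h_5), S(h_4,h_5), S(f_1,h_6), S(f_2,h_6), S(f_3,h_6), S(h_4,h_6), S(h_5,h_6)) all reduce to 0 modulo the current basis, so we have a Gröbner basis.
Inter-reduce: drop elements whose leading term is divisible by another's, tail-reduce, and make monic.
Reduced Gröbner basis: {x - 3, y - 4}.

The lex basis is triangular: the last element involves only y. Solving y - 4 = 0 gives y ∈ {4}; substituting each value into the earlier elements determines the remaining variables.
  y = 4: the earlier basis element becomes x - 3 = 0, giving x = 3 — point (3, 4).
Zero-dimensionality of the ideal guarantees finitely many solutions over ℂ.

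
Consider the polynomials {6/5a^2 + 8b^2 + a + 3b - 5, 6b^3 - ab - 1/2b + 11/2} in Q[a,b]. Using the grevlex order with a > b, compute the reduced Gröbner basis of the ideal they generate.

f_1 = 6/5a^2 + 8b^2 + a + 3b - 5, LT = a^2.
f_2 = 6b^3 - ab - 1/2b + 11/2, LT = b^3.

The S-polynomials (S(f_1,f_2)) all reduce to 0 modulo the current basis, so we have a Gröbner basis.

G = {b^3 - 1/6ab - 1/12b + 11/12, a^2 + 20/3b^2 + 5/6a + 5/2b - 25/6}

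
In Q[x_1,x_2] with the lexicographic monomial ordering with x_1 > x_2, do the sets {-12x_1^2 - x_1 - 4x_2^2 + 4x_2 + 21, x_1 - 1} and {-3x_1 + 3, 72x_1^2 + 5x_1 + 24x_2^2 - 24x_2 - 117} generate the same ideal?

Equality of ideals is decidable: compute both reduced Gröbner bases (unique for the ordering) and check whether they agree.
Buchberger on the first generating set:
f_1 = -12x_1^2 - x_1 - 4x_2^2 + 4x_2 + 21, LT = x_1^2.
f_2 = x_1 - 1, LT = x_1.

S(f_1,f_2): lcm = x_1^2. S = 13/12x_1 + 1/3x_2^2 - 1/3x_2 - 7/4.
  leading term x_1: subtract (13/12)·f_2 from 13/12x_1 + 1/3x_2^2 - 1/3x_2 - 7/4 → 1/3x_2^2 - 1/3x_2 - 2/3
  leading term x_2^2: no divisor's leading term divides it; move 1/3x_2^2 to the remainder.
  leading term x_2: no divisor's leading term divides it; move -1/3x_2 to the remainder.
  leading term 1: no divisor's leading term divides it; move -2/3 to the remainder.
  remainder 1/3x_2^2 - 1/3x_2 - 2/3 ≠ 0; add g_3 = 1/3x_2^2 - 1/3x_2 - 2/3 to the basis.

The other S-polynomials (S(f_1,g_3), S(f_2,g_3)) all reduce to 0 modulo the current basis, so we have a Gröbner basis.
Inter-reduce: drop elements whose leading term is divisible by another's, tail-reduce, and make monic.
Reduced Gröbner basis: {x_1 - 1, x_2^2 - x_2 - 2}.

Buchberger on the second generating set:
h_1 = -3x_1 + 3, LT = x_1.
h_2 = 72x_1^2 + 5x_1 + 24x_2^2 - 24x_2 - 117, LT = x_1^2.

S(h_1,h_2): lcm = x_1^2. S = -77/72x_1 - 1/3x_2^2 + 1/3x_2 + 13/8.
  leading term x_1: subtract (77/216)·h_1 from -77/72x_1 - 1/3x_2^2 + 1/3x_2 + 13/8 → -1/3x_2^2 + 1/3x_2 + 5/9
  leading term x_2^2: no divisor's leading term divides it; move -1/3x_2^2 to the remainder.
  leading term x_2: no divisor's leading term divides it; move 1/3x_2 to the remainder.
  leading term 1: no divisor's leading term divides it; move 5/9 to the remainder.
  remainder -1/3x_2^2 + 1/3x_2 + 5/9 ≠ 0; add k_3 = -1/3x_2^2 + 1/3x_2 + 5/9 to the basis.

The other S-polynomials (S(h_1,k_3), S(h_2,k_3)) all reduce to 0 modulo the current basis, so we have a Gröbner basis.
Inter-reduce: drop elements whose leading term is divisible by another's, tail-reduce, and make monic.
Reduced Gröbner basis: {x_1 - 1, x_2^2 - x_2 - 5/3}.

These differ, so the ideals are not equal.

No, the ideals differ.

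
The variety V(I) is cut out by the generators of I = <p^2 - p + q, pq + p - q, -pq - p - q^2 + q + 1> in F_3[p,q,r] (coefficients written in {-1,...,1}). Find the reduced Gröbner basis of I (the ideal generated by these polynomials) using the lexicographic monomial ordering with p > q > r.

G = {p + 1, q - 1}

f_1 = p^2 - p + q, LT = p^2.
f_2 = pq + p - q, LT = pq.
f_3 = -pq - p - q^2 + q + 1, LT = pq.

S(f_1,f_2): lcm = p^2q. S = -p^2 + q^2.
  leading term p^2: subtract (-1)·f_1 from -p^2 + q^2 → -p + q^2 + q
  leading term p: no divisor's leading term divides it; move -p to the remainder.
  leading term q^2: no divisor's leading term divides it; move q^2 to the remainder.
  leading term q: no divisor's leading term divides it; move q to the remainder.
  remainder -p + q^2 + q ≠ 0; add g_4 = -p + q^2 + q to the basis.

S(f_1,f_3): lcm = p^2q. S = -p^2 - pq^2 + p + q^2.
  leading term p^2: subtract (-1)·f_1 from -p^2 - pq^2 + p + q^2 → -pq^2 + q^2 + q
  leading term pq^2: subtract (-q)·f_2 from -pq^2 + q^2 + q → pq + q
  leading term pq: subtract (1)·f_2 from pq + q → -p - q
  leading term p: subtract (1)·g_4 from -p - q → -q^2 + q
  leading term q^2: no divisor's leading term divides it; move -q^2 to the remainder.
  leading term q: no divisor's leading term divides it; move q to the remainder.
  remainder -q^2 + q ≠ 0; add g_5 = -q^2 + q to the basis.

S(f_2,f_3): lcm = pq. S = -q^2 + 1.
  leading term q^2: subtract (1)·g_5 from -q^2 + 1 → -q + 1
  leading term q: no divisor's leading term divides it; move -q to the remainder.
  leading term 1: no divisor's leading term divides it; move 1 to the remainder.
  remainder -q + 1 ≠ 0; add g_6 = -q + 1 to the basis.

The other S-polynomials (S(f_1,g_4), S(f_2,g_4), S(f_3,g_4), S(f_1,g_5), S(f_2,g_5), S(f_3,g_5), S(g_4,g_5), S(f_1,g_6), S(f_2,g_6), S(f_3,g_6), S(g_4,g_6), S(g_5,g_6)) all reduce to 0 modulo the current basis, so we have a Gröbner basis.
Inter-reduce: drop elements whose leading term is divisible by another's, tail-reduce, and make monic.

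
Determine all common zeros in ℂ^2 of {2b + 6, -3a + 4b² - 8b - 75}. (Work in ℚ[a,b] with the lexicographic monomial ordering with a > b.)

{(-5, -3)}

Compute a lex Gröbner basis by Buchberger's algorithm.
f_1 = 2b + 6, LT = b.
f_2 = -3a + 4b² - 8b - 75, LT = a.

The S-polynomials (S(f_1,f_2)) all reduce to 0 modulo the current basis, so we have a Gröbner basis.
Inter-reduce: drop elements whose leading term is divisible by another's, tail-reduce, and make monic.
Reduced Gröbner basis: {a + 5, b + 3}.

From the last basis element, b + 3 = 0, so b takes values in {-3}. Each choice, substituted upward through the basis, yields the corresponding point(s) of the solution set.
  b = -3: the earlier basis element becomes a + 5 = 0, giving a = -5 — point (-5, -3).
Check: every point annihilates each of the original generators.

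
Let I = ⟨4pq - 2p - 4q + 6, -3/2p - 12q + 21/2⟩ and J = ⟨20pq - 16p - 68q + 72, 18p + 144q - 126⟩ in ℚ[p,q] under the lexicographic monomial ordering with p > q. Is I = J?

Two ideals are equal iff their reduced Gröbner bases coincide (the reduced basis is unique for a fixed ordering).
Buchberger on the first generating set:
f_1 = 4pq - 2p - 4q + 6, LT = pq.
f_2 = -3/2p - 12q + 21/2, LT = p.

S(f_1,f_2): lcm = pq. S = -½p - 8q² + 6q + 3/2.
  leading term p: subtract (⅓)·f_2 from -½p - 8q² + 6q + 3/2 → -8q² + 10q - 2
  leading term q²: no divisor's leading term divides it; move -8q² to the remainder.
  leading term q: no divisor's leading term divides it; move 10q to the remainder.
  leading term 1: no divisor's leading term divides it; move -2 to the remainder.
  remainder -8q² + 10q - 2 ≠ 0; add g_3 = -8q² + 10q - 2 to the basis.

The other S-polynomials (S(f_1,g_3), S(f_2,g_3)) all reduce to 0 modulo the current basis, so we have a Gröbner basis.
Inter-reduce: drop elements whose leading term is divisible by another's, tail-reduce, and make monic.
Reduced Gröbner basis: {p + 8q - 7, q² - 5/4q + ¼}.

Buchberger on the second generating set:
h_1 = 20pq - 16p - 68q + 72, LT = pq.
h_2 = 18p + 144q - 126, LT = p.

S(h_1,h_2): lcm = pq. S = -⅘p - 8q² + 18/5q + 18/5.
  leading term p: subtract (-2/45)·h_2 from -⅘p - 8q² + 18/5q + 18/5 → -8q² + 10q - 2
  leading term q²: no divisor's leading term divides it; move -8q² to the remainder.
  leading term q: no divisor's leading term divides it; move 10q to the remainder.
  leading term 1: no divisor's leading term divides it; move -2 to the remainder.
  remainder -8q² + 10q - 2 ≠ 0; add k_3 = -8q² + 10q - 2 to the basis.

The other S-polynomials (S(h_1,k_3), S(h_2,k_3)) all reduce to 0 modulo the current basis, so we have a Gröbner basis.
Inter-reduce: drop elements whose leading term is divisible by another's, tail-reduce, and make monic.
Reduced Gröbner basis: {p + 8q - 7, q² - 5/4q + ¼}.

These coincide, so the ideals are equal.

Yes, the ideals are equal.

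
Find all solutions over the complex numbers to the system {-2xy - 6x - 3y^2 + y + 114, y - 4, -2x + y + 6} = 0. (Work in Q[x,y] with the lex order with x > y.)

{(5, 4)}

Compute a lex Gröbner basis by Buchberger's algorithm.
f_1 = -2xy - 6x - 3y^2 + y + 114, LT = xy.
f_2 = y - 4, LT = y.
f_3 = -2x + y + 6, LT = x.

S(f_1,f_2): lcm = xy. S = 7x + 3/2y^2 - 1/2y - 57.
  leading term x: subtract (-7/2)·f_3 from 7x + 3/2y^2 - 1/2y - 57 → 3/2y^2 + 3y - 36
  leading term y^2: subtract (3/2y)·f_2 from 3/2y^2 + 3y - 36 → 9y - 36
  leading term y: subtract (9)·f_2 from 9y - 36 → 0
  remainder 0.

S(f_1,f_3): lcm = xy. S = 3x + 2y^2 + 5/2y - 57.
  leading term x: subtract (-3/2)·f_3 from 3x + 2y^2 + 5/2y - 57 → 2y^2 + 4y - 48
  leading term y^2: subtract (2y)·f_2 from 2y^2 + 4y - 48 → 12y - 48
  leading term y: subtract (12)·f_2 from 12y - 48 → 0
  remainder 0.

S(f_2,f_3): leading monomials are coprime, so the S-polynomial reduces to 0 (Buchberger's first criterion).
Every S-polynomial of the final basis reduces to 0, so we have a Gröbner basis.
Inter-reduce: drop elements whose leading term is divisible by another's, tail-reduce, and make monic.
Reduced Gröbner basis: {x - 5, y - 4}.

Elimination: the polynomial y - 4 lies in the elimination ideal for y, so y ∈ {4}. For each such y, the remaining basis elements (now univariate) give the rest of the solution.
  y = 4: the earlier basis element becomes x - 5 = 0, giving x = 5 — point (5, 4).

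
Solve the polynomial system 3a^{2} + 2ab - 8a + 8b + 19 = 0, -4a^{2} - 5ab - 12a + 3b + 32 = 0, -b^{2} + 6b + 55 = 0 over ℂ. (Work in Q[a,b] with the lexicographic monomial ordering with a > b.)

Compute a lex Gröbner basis by Buchberger's algorithm.
f_1 = 3a^{2} + 2ab - 8a + 8b + 19, LT = a^{2}.
f_2 = -4a^{2} - 5ab - 12a + 3b + 32, LT = a^{2}.
f_3 = -b^{2} + 6b + 55, LT = b^{2}.

S(f_1,f_2): lcm = a^{2}. S = -\tfrac{7}{12}ab - \tfrac{17}{3}a + \tfrac{41}{12}b + \tfrac{43}{3}.
  reduce S modulo (f_1, f_2, f_3):
  remainder -\tfrac{7}{12}ab - \tfrac{17}{3}a + \tfrac{41}{12}b + \tfrac{43}{3} ≠ 0; add h_4 = -\tfrac{7}{12}ab - \tfrac{17}{3}a + \tfrac{41}{12}b + \tfrac{43}{3} to the basis.

S(f_1,h_4): lcm = a^{2}b. S = -\tfrac{68}{7}a^{2} + \tfrac{2}{3}ab^{2} + \tfrac{67}{21}ab + \tfrac{172}{7}a + \tfrac{8}{3}b^{2} + \tfrac{19}{3}b.
  reduce S modulo (f_1, f_2, f_3, h_4):
  remainder -\tfrac{682}{7}a + \tfrac{898}{7}b + 544 ≠ 0; add h_5 = -\tfrac{682}{7}a + \tfrac{898}{7}b + 544 to the basis.

S(f_2,h_4): lcm = a^{2}b. S = -\tfrac{68}{7}a^{2} + \tfrac{5}{4}ab^{2} + \tfrac{62}{7}ab + \tfrac{172}{7}a - \tfrac{3}{4}b^{2} - 8b.
  reduce S modulo (f_1, f_2, f_3, h_4, h_5):
  remainder -\tfrac{48737}{868}b - \tfrac{243685}{868} ≠ 0; add h_6 = -\tfrac{48737}{868}b - \tfrac{243685}{868} to the basis.

The other S-polynomials (S(f_1,f_3), S(f_2,f_3), S(f_3,h_4), S(f_1,h_5), S(f_2,h_5), S(f_3,h_5), S(h_4,h_5), S(f_1,h_6), S(f_2,h_6), S(f_3,h_6), S(h_4,h_6), S(h_5,h_6)) all reduce to 0 modulo the current basis, so we have a Gröbner basis.
Inter-reduce: drop elements whose leading term is divisible by another's, tail-reduce, and make monic.
Reduced Gröbner basis: {a + 1, b + 5}.

The lex basis is triangular: the last element involves only b. Solving b + 5 = 0 gives b ∈ {-5}; substituting each value into the earlier elements determines the remaining variables.
  b = -5: the earlier basis element becomes a + 1 = 0, giving a = -1 — point (-1, -5).
A lex Gröbner basis triangularizes the system, enabling back-substitution.

{(-1, -5)}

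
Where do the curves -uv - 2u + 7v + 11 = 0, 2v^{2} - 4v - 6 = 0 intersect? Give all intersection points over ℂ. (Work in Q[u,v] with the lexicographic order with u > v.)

Compute a lex Gröbner basis by Buchberger's algorithm.
f_1 = -uv - 2u + 7v + 11, LT = uv.
f_2 = 2v^{2} - 4v - 6, LT = v^{2}.

S(f_1,f_2): lcm = uv^{2}. S = 4uv + 3u - 7v^{2} - 11v.
  leading term uv: subtract (-4)·f_1 from 4uv + 3u - 7v^{2} - 11v → -5u - 7v^{2} + 17v + 44
  leading term u: no divisor's leading term divides it; move -5u to the remainder.
  leading term v^{2}: subtract (-\tfrac{7}{2})·f_2 from -7v^{2} + 17v + 44 → 3v + 23
  leading term v: no divisor's leading term divides it; move 3v to the remainder.
  leading term 1: no divisor's leading term divides it; move 23 to the remainder.
  remainder -5u + 3v + 23 ≠ 0; add h_3 = -5u + 3v + 23 to the basis.

The other S-polynomials (S(f_1,h_3), S(f_2,h_3)) all reduce to 0 modulo the current basis, so we have a Gröbner basis.
Inter-reduce: drop elements whose leading term is divisible by another's, tail-reduce, and make monic.
Reduced Gröbner basis: {u - \tfrac{3}{5}v - \tfrac{23}{5}, v^{2} - 2v - 3}.

From the last basis element, v^{2} - 2v - 3 = 0, so v takes values in {-1, 3}. Each choice, substituted upward through the basis, yields the corresponding point(s) of the solution set.
  v = -1: the earlier basis element becomes u - 4 = 0, giving u = 4 — point (4, -1).
  v = 3: the earlier basis element becomes u - \tfrac{32}{5} = 0, giving u = 32/5 — point (32/5, 3).

{(4, -1), (32/5, 3)}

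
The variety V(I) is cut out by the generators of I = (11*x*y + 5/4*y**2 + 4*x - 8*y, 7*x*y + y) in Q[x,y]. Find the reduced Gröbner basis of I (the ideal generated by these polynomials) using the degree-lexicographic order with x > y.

G = {x**2 + 1/7*x, x*y + 1/7*y, y**2 + 16/5*x - 268/35*y}

f_1 = 11*x*y + 5/4*y**2 + 4*x - 8*y, LT = x*y.
f_2 = 7*x*y + y, LT = x*y.

S(f_1,f_2): lcm = x*y. S = 5/44*y**2 + 4/11*x - 67/77*y.
  leading term y**2: no divisor's leading term divides it; move 5/44*y**2 to the remainder.
  leading term x: no divisor's leading term divides it; move 4/11*x to the remainder.
  leading term y: no divisor's leading term divides it; move -67/77*y to the remainder.
  remainder 5/44*y**2 + 4/11*x - 67/77*y ≠ 0; add g_3 = 5/44*y**2 + 4/11*x - 67/77*y to the basis.

S(f_1,g_3): lcm = x*y**2. S = 5/44*y**3 - 16/5*x**2 + 3088/385*x*y - 8/11*y**2.
  leading term y**3: subtract (y)·g_3 from 5/44*y**3 - 16/5*x**2 + 3088/385*x*y - 8/11*y**2 → -16/5*x**2 + 268/35*x*y + 1/7*y**2
  leading term x**2: no divisor's leading term divides it; move -16/5*x**2 to the remainder.
  leading term x*y: subtract (268/385)·f_1 from 268/35*x*y + 1/7*y**2 → -8/11*y**2 - 1072/385*x + 2144/385*y
  leading term y**2: subtract (-32/5)·g_3 from -8/11*y**2 - 1072/385*x + 2144/385*y → -16/35*x
  leading term x: no divisor's leading term divides it; move -16/35*x to the remainder.
  remainder -16/5*x**2 - 16/35*x ≠ 0; add g_4 = -16/5*x**2 - 16/35*x to the basis.

The other S-polynomials (S(f_2,g_3), S(f_1,g_4), S(f_2,g_4), S(g_3,g_4)) all reduce to 0 modulo the current basis, so we have a Gröbner basis.
Inter-reduce: drop elements whose leading term is divisible by another's, tail-reduce, and make monic.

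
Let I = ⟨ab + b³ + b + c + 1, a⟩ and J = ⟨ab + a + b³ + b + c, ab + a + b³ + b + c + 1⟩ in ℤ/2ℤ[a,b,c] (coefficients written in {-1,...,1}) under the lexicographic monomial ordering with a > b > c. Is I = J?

For a fixed monomial order, each ideal has a unique reduced Gröbner basis; comparing bases decides equality.
Buchberger on the first generating set:
f_1 = ab + b³ + b + c + 1, LT = ab.
f_2 = a, LT = a.

S(f_1,f_2): lcm = ab. S = b³ + b + c + 1.
  leading term b³: no divisor's leading term divides it; move b³ to the remainder.
  leading term b: no divisor's leading term divides it; move b to the remainder.
  leading term c: no divisor's leading term divides it; move c to the remainder.
  leading term 1: no divisor's leading term divides it; move 1 to the remainder.
  remainder b³ + b + c + 1 ≠ 0; add g_3 = b³ + b + c + 1 to the basis.

The other S-polynomials (S(f_1,g_3), S(f_2,g_3)) all reduce to 0 modulo the current basis, so we have a Gröbner basis.
Inter-reduce: drop elements whose leading term is divisible by another's, tail-reduce, and make monic.
Reduced Gröbner basis: {a, b³ + b + c + 1}.

Buchberger on the second generating set:
h_1 = ab + a + b³ + b + c, LT = ab.
h_2 = ab + a + b³ + b + c + 1, LT = ab.

S(h_1,h_2): lcm = ab. S = 1.
  leading term 1: no divisor's leading term divides it; move 1 to the remainder.
  remainder 1 ≠ 0; add k_3 = 1 to the basis.

The other S-polynomials (S(h_1,k_3), S(h_2,k_3)) all reduce to 0 modulo the current basis, so we have a Gröbner basis.
Inter-reduce: drop elements whose leading term is divisible by another's, tail-reduce, and make monic.
Reduced Gröbner basis: {1}.

These differ, so the ideals are not equal.

No, the ideals differ.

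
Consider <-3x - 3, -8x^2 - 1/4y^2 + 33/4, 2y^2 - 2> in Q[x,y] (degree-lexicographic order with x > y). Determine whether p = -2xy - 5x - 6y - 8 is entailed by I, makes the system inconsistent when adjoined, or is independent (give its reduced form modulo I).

First compute the reduced Gröbner basis of I by Buchberger's algorithm.
f_1 = -3x - 3, LT = x.
f_2 = -8x^2 - 1/4y^2 + 33/4, LT = x^2.
f_3 = 2y^2 - 2, LT = y^2.

The S-polynomials (S(f_1,f_2), S(f_1,f_3), S(f_2,f_3)) all reduce to 0 modulo the current basis, so we have a Gröbner basis.
Inter-reduce: drop elements whose leading term is divisible by another's, tail-reduce, and make monic.
Reduced Gröbner basis: {y^2 - 1, x + 1}.
Label its elements g_1 = y^2 - 1, g_2 = x + 1.

Reduce p = -2xy - 5x - 6y - 8 modulo G:
  leading term xy: subtract (-2y)·g_2 from -2xy - 5x - 6y - 8 → -5x - 4y - 8
  leading term x: subtract (-5)·g_2 from -5x - 4y - 8 → -4y - 3
  leading term y: no divisor's leading term divides it; move -4y to the remainder.
  leading term 1: no divisor's leading term divides it; move -3 to the remainder.
  normal form = -4y - 3.
The normal form is nonzero, so p ∉ I. Since p minus its normal form lies in I, I + (p) = I + (r) where r = -4y - 3; decide whether this ideal is the whole ring.
Run Buchberger on G together with r (pairs among the g_i already reduce to 0 since G is a Gröbner basis):
g_1 = y^2 - 1, LT = y^2.
g_2 = x + 1, LT = x.
r = -4y - 3, LT = y.

S(g_1,r): lcm = y^2. S = -3/4y - 1.
  leading term y: subtract (3/16)·r from -3/4y - 1 → -7/16
  leading term 1: no divisor's leading term divides it; move -7/16 to the remainder.
  remainder -7/16 ≠ 0; add m_4 = -7/16 to the basis.

The other S-polynomials (S(g_1,g_2), S(g_2,r), S(g_1,m_4), S(g_2,m_4), S(r,m_4)) all reduce to 0 modulo the current basis, so we have a Gröbner basis.
Inter-reduce: drop elements whose leading term is divisible by another's, tail-reduce, and make monic.
Reduced Gröbner basis: {1}.
The reduced Gröbner basis of I + (p) is {1}: the ideal is the whole ring, so the enlarged system has no common solution — adjoining p is inconsistent.

Adjoining -2xy - 5x - 6y - 8 makes the ideal the whole ring: the system is inconsistent.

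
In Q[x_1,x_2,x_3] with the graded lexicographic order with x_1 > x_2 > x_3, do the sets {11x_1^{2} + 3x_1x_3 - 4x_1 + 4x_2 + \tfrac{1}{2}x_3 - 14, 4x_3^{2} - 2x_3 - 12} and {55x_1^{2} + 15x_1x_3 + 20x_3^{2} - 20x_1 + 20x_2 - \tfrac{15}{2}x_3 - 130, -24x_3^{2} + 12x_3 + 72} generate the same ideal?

Two ideals are equal iff their reduced Gröbner bases coincide (the reduced basis is unique for a fixed ordering).
Buchberger on the first generating set:
f_1 = 11x_1^{2} + 3x_1x_3 - 4x_1 + 4x_2 + \tfrac{1}{2}x_3 - 14, LT = x_1^{2}.
f_2 = 4x_3^{2} - 2x_3 - 12, LT = x_3^{2}.

S(f_1,f_2): leading monomials are coprime, so the S-polynomial reduces to 0 (Buchberger's first criterion).
Every S-polynomial of the final basis reduces to 0, so we have a Gröbner basis.
Inter-reduce: drop elements whose leading term is divisible by another's, tail-reduce, and make monic.
Reduced Gröbner basis: {x_1^{2} + \tfrac{3}{11}x_1x_3 - \tfrac{4}{11}x_1 + \tfrac{4}{11}x_2 + \tfrac{1}{22}x_3 - \tfrac{14}{11}, x_3^{2} - \tfrac{1}{2}x_3 - 3}.

Buchberger on the second generating set:
h_1 = 55x_1^{2} + 15x_1x_3 + 20x_3^{2} - 20x_1 + 20x_2 - \tfrac{15}{2}x_3 - 130, LT = x_1^{2}.
h_2 = -24x_3^{2} + 12x_3 + 72, LT = x_3^{2}.

S(h_1,h_2): leading monomials are coprime, so the S-polynomial reduces to 0 (Buchberger's first criterion).
Every S-polynomial of the final basis reduces to 0, so we have a Gröbner basis.
Inter-reduce: drop elements whose leading term is divisible by another's, tail-reduce, and make monic.
Reduced Gröbner basis: {x_1^{2} + \tfrac{3}{11}x_1x_3 - \tfrac{4}{11}x_1 + \tfrac{4}{11}x_2 + \tfrac{1}{22}x_3 - \tfrac{14}{11}, x_3^{2} - \tfrac{1}{2}x_3 - 3}.

These coincide, so the ideals are equal.

Yes, the ideals are equal.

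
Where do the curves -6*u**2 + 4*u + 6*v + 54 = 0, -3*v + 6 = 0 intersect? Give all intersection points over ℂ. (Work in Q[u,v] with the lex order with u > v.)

{(-3, 2), (11/3, 2)}

Compute a lex Gröbner basis by Buchberger's algorithm.
f_1 = -6*u**2 + 4*u + 6*v + 54, LT = u**2.
f_2 = -3*v + 6, LT = v.

The S-polynomials (S(f_1,f_2)) all reduce to 0 modulo the current basis, so we have a Gröbner basis.
Inter-reduce: drop elements whose leading term is divisible by another's, tail-reduce, and make monic.
Reduced Gröbner basis: {u**2 - 2/3*u - 11, v - 2}.

Elimination: the polynomial v - 2 lies in the elimination ideal for v, so v ∈ {2}. For each such v, the remaining basis elements (now univariate) give the rest of the solution.
  v = 2: the earlier basis element becomes u**2 - 2/3*u - 11 = 0, giving u = -3, 11/3 — points (-3, 2), (11/3, 2).
Substituting each solution back into the original system confirms all equations vanish.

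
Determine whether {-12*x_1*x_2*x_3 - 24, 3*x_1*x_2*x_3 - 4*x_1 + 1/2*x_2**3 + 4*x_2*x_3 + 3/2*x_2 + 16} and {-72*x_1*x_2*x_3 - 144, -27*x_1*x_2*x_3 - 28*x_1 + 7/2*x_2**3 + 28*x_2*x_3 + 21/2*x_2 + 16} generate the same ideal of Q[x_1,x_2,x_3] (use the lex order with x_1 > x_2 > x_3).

Yes, the ideals are equal.

For a fixed monomial order, each ideal has a unique reduced Gröbner basis; comparing bases decides equality.
Buchberger on the first generating set:
f_1 = -12*x_1*x_2*x_3 - 24, LT = x_1*x_2*x_3.
f_2 = 3*x_1*x_2*x_3 - 4*x_1 + 1/2*x_2**3 + 4*x_2*x_3 + 3/2*x_2 + 16, LT = x_1*x_2*x_3.

S(f_1,f_2): lcm = x_1*x_2*x_3. S = 4/3*x_1 - 1/6*x_2**3 - 4/3*x_2*x_3 - 1/2*x_2 - 10/3.
  leading term x_1: no divisor's leading term divides it; move 4/3*x_1 to the remainder.
  leading term x_2**3: no divisor's leading term divides it; move -1/6*x_2**3 to the remainder.
  leading term x_2*x_3: no divisor's leading term divides it; move -4/3*x_2*x_3 to the remainder.
  leading term x_2: no divisor's leading term divides it; move -1/2*x_2 to the remainder.
  leading term 1: no divisor's leading term divides it; move -10/3 to the remainder.
  remainder 4/3*x_1 - 1/6*x_2**3 - 4/3*x_2*x_3 - 1/2*x_2 - 10/3 ≠ 0; add g_3 = 4/3*x_1 - 1/6*x_2**3 - 4/3*x_2*x_3 - 1/2*x_2 - 10/3 to the basis.

S(f_1,g_3): lcm = x_1*x_2*x_3. S = 1/8*x_2**4*x_3 + x_2**2*x_3**2 + 3/8*x_2**2*x_3 + 5/2*x_2*x_3 + 2.
  leading term x_2**4*x_3: no divisor's leading term divides it; move 1/8*x_2**4*x_3 to the remainder.
  leading term x_2**2*x_3**2: no divisor's leading term divides it; move x_2**2*x_3**2 to the remainder.
  leading term x_2**2*x_3: no divisor's leading term divides it; move 3/8*x_2**2*x_3 to the remainder.
  leading term x_2*x_3: no divisor's leading term divides it; move 5/2*x_2*x_3 to the remainder.
  leading term 1: no divisor's leading term divides it; move 2 to the remainder.
  remainder 1/8*x_2**4*x_3 + x_2**2*x_3**2 + 3/8*x_2**2*x_3 + 5/2*x_2*x_3 + 2 ≠ 0; add g_4 = 1/8*x_2**4*x_3 + x_2**2*x_3**2 + 3/8*x_2**2*x_3 + 5/2*x_2*x_3 + 2 to the basis.

The other S-polynomials (S(f_2,g_3), S(f_1,g_4), S(f_2,g_4), S(g_3,g_4)) all reduce to 0 modulo the current basis, so we have a Gröbner basis.
Inter-reduce: drop elements whose leading term is divisible by another's, tail-reduce, and make monic.
Reduced Gröbner basis: {x_1 - 1/8*x_2**3 - x_2*x_3 - 3/8*x_2 - 5/2, x_2**4*x_3 + 8*x_2**2*x_3**2 + 3*x_2**2*x_3 + 20*x_2*x_3 + 16}.

Buchberger on the second generating set:
h_1 = -72*x_1*x_2*x_3 - 144, LT = x_1*x_2*x_3.
h_2 = -27*x_1*x_2*x_3 - 28*x_1 + 7/2*x_2**3 + 28*x_2*x_3 + 21/2*x_2 + 16, LT = x_1*x_2*x_3.

S(h_1,h_2): lcm = x_1*x_2*x_3. S = -28/27*x_1 + 7/54*x_2**3 + 28/27*x_2*x_3 + 7/18*x_2 + 70/27.
  leading term x_1: no divisor's leading term divides it; move -28/27*x_1 to the remainder.
  leading term x_2**3: no divisor's leading term divides it; move 7/54*x_2**3 to the remainder.
  leading term x_2*x_3: no divisor's leading term divides it; move 28/27*x_2*x_3 to the remainder.
  leading term x_2: no divisor's leading term divides it; move 7/18*x_2 to the remainder.
  leading term 1: no divisor's leading term divides it; move 70/27 to the remainder.
  remainder -28/27*x_1 + 7/54*x_2**3 + 28/27*x_2*x_3 + 7/18*x_2 + 70/27 ≠ 0; add k_3 = -28/27*x_1 + 7/54*x_2**3 + 28/27*x_2*x_3 + 7/18*x_2 + 70/27 to the basis.

S(h_1,k_3): lcm = x_1*x_2*x_3. S = 1/8*x_2**4*x_3 + x_2**2*x_3**2 + 3/8*x_2**2*x_3 + 5/2*x_2*x_3 + 2.
  leading term x_2**4*x_3: no divisor's leading term divides it; move 1/8*x_2**4*x_3 to the remainder.
  leading term x_2**2*x_3**2: no divisor's leading term divides it; move x_2**2*x_3**2 to the remainder.
  leading term x_2**2*x_3: no divisor's leading term divides it; move 3/8*x_2**2*x_3 to the remainder.
  leading term x_2*x_3: no divisor's leading term divides it; move 5/2*x_2*x_3 to the remainder.
  leading term 1: no divisor's leading term divides it; move 2 to the remainder.
  remainder 1/8*x_2**4*x_3 + x_2**2*x_3**2 + 3/8*x_2**2*x_3 + 5/2*x_2*x_3 + 2 ≠ 0; add k_4 = 1/8*x_2**4*x_3 + x_2**2*x_3**2 + 3/8*x_2**2*x_3 + 5/2*x_2*x_3 + 2 to the basis.

The other S-polynomials (S(h_2,k_3), S(h_1,k_4), S(h_2,k_4), S(k_3,k_4)) all reduce to 0 modulo the current basis, so we have a Gröbner basis.
Inter-reduce: drop elements whose leading term is divisible by another's, tail-reduce, and make monic.
Reduced Gröbner basis: {x_1 - 1/8*x_2**3 - x_2*x_3 - 3/8*x_2 - 5/2, x_2**4*x_3 + 8*x_2**2*x_3**2 + 3*x_2**2*x_3 + 20*x_2*x_3 + 16}.

The two bases agree; hence the ideals are identical.
The same test decides containment: I ⊆ J iff every generator of I reduces to 0 modulo a Gröbner basis of J.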